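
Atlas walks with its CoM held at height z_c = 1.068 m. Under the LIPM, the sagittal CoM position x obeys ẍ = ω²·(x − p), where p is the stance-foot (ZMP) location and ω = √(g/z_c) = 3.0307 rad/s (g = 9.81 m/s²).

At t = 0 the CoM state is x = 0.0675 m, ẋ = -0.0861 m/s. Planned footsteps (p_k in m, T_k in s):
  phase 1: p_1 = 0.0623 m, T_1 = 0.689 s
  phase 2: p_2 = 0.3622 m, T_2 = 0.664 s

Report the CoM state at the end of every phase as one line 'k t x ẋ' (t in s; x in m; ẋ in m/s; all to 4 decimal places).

1 0.6890 -0.0293 -0.2901
2 1.3530 -1.4800 -5.4632

phase 1: p=0.0623, T=0.689, ωT=2.088152, cosh=4.096953, sinh=3.973037; start (x,ẋ)=(0.067500, -0.086100) → end (x,ẋ)=(-0.029267, -0.290134)
phase 2: p=0.3622, T=0.664, ωT=2.012385, cosh=3.807403, sinh=3.673734; start (x,ẋ)=(-0.029267, -0.290134) → end (x,ẋ)=(-1.479965, -5.463245)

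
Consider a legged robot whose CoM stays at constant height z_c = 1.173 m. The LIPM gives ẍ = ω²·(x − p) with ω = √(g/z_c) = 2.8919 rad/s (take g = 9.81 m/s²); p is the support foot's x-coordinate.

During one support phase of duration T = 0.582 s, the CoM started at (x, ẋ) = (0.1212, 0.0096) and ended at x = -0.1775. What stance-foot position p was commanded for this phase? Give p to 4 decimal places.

p = 0.2935

ωT = 2.8919·0.582 = 1.683086; cosh(ωT) = 2.783969, sinh(ωT) = 2.598169
x(T) = p + (x₀−p)·cosh(ωT) + (ẋ₀/ω)·sinh(ωT) ⇒ p·(1 − cosh) = x(T) − x₀·cosh − (ẋ₀/ω)·sinh
numerator   = -0.1775 − (0.1212)·2.783969 − (0.0096/2.8919)·2.598169 = -0.523542
denominator = 1 − 2.783969 = -1.783969
p = -0.523542 / -1.783969 = 0.2935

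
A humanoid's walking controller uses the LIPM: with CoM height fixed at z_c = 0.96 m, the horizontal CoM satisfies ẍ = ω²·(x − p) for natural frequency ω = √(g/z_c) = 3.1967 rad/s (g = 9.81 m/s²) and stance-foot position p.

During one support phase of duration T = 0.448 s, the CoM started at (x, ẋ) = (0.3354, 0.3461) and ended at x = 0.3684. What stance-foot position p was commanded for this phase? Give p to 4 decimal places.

ωT = 3.1967·0.448 = 1.432122; cosh(ωT) = 2.213188, sinh(ωT) = 1.974386
x(T) = p + (x₀−p)·cosh(ωT) + (ẋ₀/ω)·sinh(ωT) ⇒ p·(1 − cosh) = x(T) − x₀·cosh − (ẋ₀/ω)·sinh
numerator   = 0.3684 − (0.3354)·2.213188 − (0.3461/3.1967)·1.974386 = -0.587666
denominator = 1 − 2.213188 = -1.213188
p = -0.587666 / -1.213188 = 0.4844

p = 0.4844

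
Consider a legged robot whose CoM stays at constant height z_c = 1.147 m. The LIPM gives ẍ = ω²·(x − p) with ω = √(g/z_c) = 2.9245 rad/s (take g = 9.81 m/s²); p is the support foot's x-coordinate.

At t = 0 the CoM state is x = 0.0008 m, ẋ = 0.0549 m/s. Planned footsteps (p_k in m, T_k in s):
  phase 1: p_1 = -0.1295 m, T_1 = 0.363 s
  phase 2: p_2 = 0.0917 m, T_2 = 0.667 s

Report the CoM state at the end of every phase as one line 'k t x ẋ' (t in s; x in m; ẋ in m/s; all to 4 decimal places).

1 0.3630 0.1053 0.5738
2 1.0300 0.8164 2.1952

phase 1: p=-0.1295, T=0.363, ωT=1.061594, cosh=1.618439, sinh=1.272535; start (x,ẋ)=(0.000800, 0.054900) → end (x,ẋ)=(0.105271, 0.573767)
phase 2: p=0.0917, T=0.667, ωT=1.950642, cosh=3.587690, sinh=3.445508; start (x,ẋ)=(0.105271, 0.573767) → end (x,ẋ)=(0.816375, 2.195249)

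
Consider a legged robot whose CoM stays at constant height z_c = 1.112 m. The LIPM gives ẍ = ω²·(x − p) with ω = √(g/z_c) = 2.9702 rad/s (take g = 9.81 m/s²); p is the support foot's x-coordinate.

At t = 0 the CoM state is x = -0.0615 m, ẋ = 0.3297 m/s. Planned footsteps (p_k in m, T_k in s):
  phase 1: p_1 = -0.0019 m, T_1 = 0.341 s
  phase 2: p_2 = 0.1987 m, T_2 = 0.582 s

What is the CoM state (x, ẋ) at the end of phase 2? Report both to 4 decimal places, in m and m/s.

phase 1: p=-0.0019, T=0.341, ωT=1.012838, cosh=1.558296, sinh=1.195109; start (x,ẋ)=(-0.061500, 0.329700) → end (x,ẋ)=(0.037886, 0.302207)
phase 2: p=0.1987, T=0.582, ωT=1.728656, cosh=2.905301, sinh=2.727779; start (x,ẋ)=(0.037886, 0.302207) → end (x,ẋ)=(0.009028, -0.424921)

x = 0.0090, ẋ = -0.4249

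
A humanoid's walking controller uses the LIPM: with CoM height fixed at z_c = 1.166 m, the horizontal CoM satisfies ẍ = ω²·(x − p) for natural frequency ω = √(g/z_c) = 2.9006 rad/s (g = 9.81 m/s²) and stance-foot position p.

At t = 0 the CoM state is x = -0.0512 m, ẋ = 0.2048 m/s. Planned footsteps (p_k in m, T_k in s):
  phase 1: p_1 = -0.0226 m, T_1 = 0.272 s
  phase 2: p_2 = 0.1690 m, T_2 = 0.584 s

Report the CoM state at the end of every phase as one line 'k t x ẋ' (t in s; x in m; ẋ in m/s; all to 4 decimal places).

phase 1: p=-0.0226, T=0.272, ωT=0.788963, cosh=1.327714, sinh=0.873399; start (x,ẋ)=(-0.051200, 0.204800) → end (x,ẋ)=(0.001095, 0.199461)
phase 2: p=0.1690, T=0.584, ωT=1.693950, cosh=2.812362, sinh=2.628570; start (x,ẋ)=(0.001095, 0.199461) → end (x,ẋ)=(-0.122456, -0.719226)

1 0.2720 0.0011 0.1995
2 0.8560 -0.1225 -0.7192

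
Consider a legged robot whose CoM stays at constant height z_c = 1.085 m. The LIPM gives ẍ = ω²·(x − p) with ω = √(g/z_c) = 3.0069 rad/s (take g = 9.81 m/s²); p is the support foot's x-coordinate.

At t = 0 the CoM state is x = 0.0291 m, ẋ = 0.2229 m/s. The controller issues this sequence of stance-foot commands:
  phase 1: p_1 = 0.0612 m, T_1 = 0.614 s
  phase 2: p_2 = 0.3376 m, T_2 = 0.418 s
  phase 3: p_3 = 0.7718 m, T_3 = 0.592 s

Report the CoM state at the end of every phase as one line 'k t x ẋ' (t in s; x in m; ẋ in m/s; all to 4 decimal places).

phase 1: p=0.0612, T=0.614, ωT=1.846237, cosh=3.246880, sinh=3.089050; start (x,ẋ)=(0.029100, 0.222900) → end (x,ẋ)=(0.185965, 0.425570)
phase 2: p=0.3376, T=0.418, ωT=1.256884, cosh=1.899497, sinh=1.614957; start (x,ẋ)=(0.185965, 0.425570) → end (x,ẋ)=(0.278136, 0.072026)
phase 3: p=0.7718, T=0.592, ωT=1.780085, cosh=3.049492, sinh=2.880868; start (x,ẋ)=(0.278136, 0.072026) → end (x,ẋ)=(-0.664616, -4.056710)

1 0.6140 0.1860 0.4256
2 1.0320 0.2781 0.0720
3 1.6240 -0.6646 -4.0567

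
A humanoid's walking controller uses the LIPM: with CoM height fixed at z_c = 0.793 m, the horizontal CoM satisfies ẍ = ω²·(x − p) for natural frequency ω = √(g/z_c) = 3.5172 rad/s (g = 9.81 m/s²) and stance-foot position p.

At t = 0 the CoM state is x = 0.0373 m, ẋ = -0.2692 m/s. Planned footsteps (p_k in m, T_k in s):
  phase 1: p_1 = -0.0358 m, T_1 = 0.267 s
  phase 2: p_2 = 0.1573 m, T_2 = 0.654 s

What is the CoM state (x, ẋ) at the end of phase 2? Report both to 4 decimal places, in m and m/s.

x = -0.8566, ẋ = -3.5185

phase 1: p=-0.0358, T=0.267, ωT=0.939092, cosh=1.474321, sinh=1.083338; start (x,ẋ)=(0.037300, -0.269200) → end (x,ẋ)=(-0.010944, -0.118353)
phase 2: p=0.1573, T=0.654, ωT=2.300249, cosh=5.038449, sinh=4.938215; start (x,ẋ)=(-0.010944, -0.118353) → end (x,ẋ)=(-0.856558, -3.518491)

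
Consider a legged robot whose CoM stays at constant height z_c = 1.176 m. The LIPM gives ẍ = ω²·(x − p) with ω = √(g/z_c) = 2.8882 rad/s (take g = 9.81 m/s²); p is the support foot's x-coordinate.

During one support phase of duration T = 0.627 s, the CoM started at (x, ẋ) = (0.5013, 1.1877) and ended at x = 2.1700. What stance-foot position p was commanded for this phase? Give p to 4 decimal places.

p = 0.2934

ωT = 2.8882·0.627 = 1.810901; cosh(ωT) = 3.139732, sinh(ωT) = 2.976226
x(T) = p + (x₀−p)·cosh(ωT) + (ẋ₀/ω)·sinh(ωT) ⇒ p·(1 − cosh) = x(T) − x₀·cosh − (ẋ₀/ω)·sinh
numerator   = 2.1700 − (0.5013)·3.139732 − (1.1877/2.8882)·2.976226 = -0.627846
denominator = 1 − 3.139732 = -2.139732
p = -0.627846 / -2.139732 = 0.2934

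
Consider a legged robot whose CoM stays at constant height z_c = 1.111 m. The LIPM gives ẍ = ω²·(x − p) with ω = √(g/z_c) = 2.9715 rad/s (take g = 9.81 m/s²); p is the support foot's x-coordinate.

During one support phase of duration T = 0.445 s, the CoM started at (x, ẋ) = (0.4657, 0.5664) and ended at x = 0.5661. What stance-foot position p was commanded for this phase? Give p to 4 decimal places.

p = 0.6954

ωT = 2.9715·0.445 = 1.322318; cosh(ωT) = 2.009312, sinh(ωT) = 1.742795
x(T) = p + (x₀−p)·cosh(ωT) + (ẋ₀/ω)·sinh(ωT) ⇒ p·(1 − cosh) = x(T) − x₀·cosh − (ẋ₀/ω)·sinh
numerator   = 0.5661 − (0.4657)·2.009312 − (0.5664/2.9715)·1.742795 = -0.701832
denominator = 1 − 2.009312 = -1.009312
p = -0.701832 / -1.009312 = 0.6954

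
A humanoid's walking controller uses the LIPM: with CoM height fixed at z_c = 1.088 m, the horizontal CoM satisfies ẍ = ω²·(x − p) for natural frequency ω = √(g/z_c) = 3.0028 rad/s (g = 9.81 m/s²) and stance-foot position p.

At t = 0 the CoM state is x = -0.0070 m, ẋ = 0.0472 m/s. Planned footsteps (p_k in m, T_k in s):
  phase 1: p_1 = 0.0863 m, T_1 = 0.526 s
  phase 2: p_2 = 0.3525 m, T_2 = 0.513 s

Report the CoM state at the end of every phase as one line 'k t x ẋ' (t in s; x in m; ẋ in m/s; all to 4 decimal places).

phase 1: p=0.0863, T=0.526, ωT=1.579473, cosh=2.529240, sinh=2.323157; start (x,ẋ)=(-0.007000, 0.047200) → end (x,ẋ)=(-0.113161, -0.531478)
phase 2: p=0.3525, T=0.513, ωT=1.540436, cosh=2.440457, sinh=2.226169; start (x,ẋ)=(-0.113161, -0.531478) → end (x,ẋ)=(-1.177945, -4.409875)

1 0.5260 -0.1132 -0.5315
2 1.0390 -1.1779 -4.4099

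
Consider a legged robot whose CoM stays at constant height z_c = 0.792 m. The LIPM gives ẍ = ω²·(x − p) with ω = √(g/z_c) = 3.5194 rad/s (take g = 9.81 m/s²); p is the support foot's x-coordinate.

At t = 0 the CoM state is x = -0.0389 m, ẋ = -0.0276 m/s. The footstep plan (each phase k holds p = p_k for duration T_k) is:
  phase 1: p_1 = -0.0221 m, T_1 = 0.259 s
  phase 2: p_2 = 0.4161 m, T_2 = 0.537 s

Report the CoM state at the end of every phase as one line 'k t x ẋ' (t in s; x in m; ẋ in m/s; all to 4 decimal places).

phase 1: p=-0.0221, T=0.259, ωT=0.911525, cosh=1.445012, sinh=1.043101; start (x,ẋ)=(-0.038900, -0.027600) → end (x,ẋ)=(-0.054556, -0.101557)
phase 2: p=0.4161, T=0.537, ωT=1.889918, cosh=3.384954, sinh=3.233870; start (x,ẋ)=(-0.054556, -0.101557) → end (x,ẋ)=(-1.270368, -5.700439)

1 0.2590 -0.0546 -0.1016
2 0.7960 -1.2704 -5.7004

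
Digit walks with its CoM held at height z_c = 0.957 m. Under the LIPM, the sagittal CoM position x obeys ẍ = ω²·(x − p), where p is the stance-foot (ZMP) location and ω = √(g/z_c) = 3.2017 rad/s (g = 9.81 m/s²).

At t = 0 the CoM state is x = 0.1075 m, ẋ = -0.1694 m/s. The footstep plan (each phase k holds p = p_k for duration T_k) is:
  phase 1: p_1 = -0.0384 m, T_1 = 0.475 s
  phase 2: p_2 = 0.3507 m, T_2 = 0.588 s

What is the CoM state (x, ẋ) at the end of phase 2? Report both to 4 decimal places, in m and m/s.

phase 1: p=-0.0384, T=0.475, ωT=1.520808, cosh=2.397227, sinh=2.178692; start (x,ẋ)=(0.107500, -0.169400) → end (x,ẋ)=(0.196082, 0.611638)
phase 2: p=0.3507, T=0.588, ωT=1.882600, cosh=3.361379, sinh=3.209185; start (x,ẋ)=(0.196082, 0.611638) → end (x,ẋ)=(0.444038, 0.467271)

x = 0.4440, ẋ = 0.4673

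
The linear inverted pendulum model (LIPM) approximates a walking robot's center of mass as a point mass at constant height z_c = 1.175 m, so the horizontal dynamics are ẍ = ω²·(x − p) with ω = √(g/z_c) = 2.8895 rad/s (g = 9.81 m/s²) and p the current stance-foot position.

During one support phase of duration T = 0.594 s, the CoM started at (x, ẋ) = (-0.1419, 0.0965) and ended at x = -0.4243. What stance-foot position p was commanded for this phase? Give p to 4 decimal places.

p = 0.0570

ωT = 2.8895·0.594 = 1.716363; cosh(ωT) = 2.871987, sinh(ωT) = 2.692268
x(T) = p + (x₀−p)·cosh(ωT) + (ẋ₀/ω)·sinh(ωT) ⇒ p·(1 − cosh) = x(T) − x₀·cosh − (ẋ₀/ω)·sinh
numerator   = -0.4243 − (-0.1419)·2.871987 − (0.0965/2.8895)·2.692268 = -0.106678
denominator = 1 − 2.871987 = -1.871987
p = -0.106678 / -1.871987 = 0.0570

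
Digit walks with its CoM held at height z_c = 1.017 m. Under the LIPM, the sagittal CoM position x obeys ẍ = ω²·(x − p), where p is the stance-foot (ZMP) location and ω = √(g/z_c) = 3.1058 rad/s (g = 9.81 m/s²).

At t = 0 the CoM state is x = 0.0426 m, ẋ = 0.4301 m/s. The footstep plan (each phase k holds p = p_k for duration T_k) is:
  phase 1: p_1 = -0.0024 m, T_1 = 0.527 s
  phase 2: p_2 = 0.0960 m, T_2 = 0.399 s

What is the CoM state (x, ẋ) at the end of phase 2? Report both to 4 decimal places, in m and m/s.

x = 1.5370, ẋ = 4.5802

phase 1: p=-0.0024, T=0.527, ωT=1.636757, cosh=2.666543, sinh=2.471933; start (x,ẋ)=(0.042600, 0.430100) → end (x,ẋ)=(0.459915, 1.492360)
phase 2: p=0.0960, T=0.399, ωT=1.239214, cosh=1.871255, sinh=1.581644; start (x,ẋ)=(0.459915, 1.492360) → end (x,ẋ)=(1.536969, 4.580234)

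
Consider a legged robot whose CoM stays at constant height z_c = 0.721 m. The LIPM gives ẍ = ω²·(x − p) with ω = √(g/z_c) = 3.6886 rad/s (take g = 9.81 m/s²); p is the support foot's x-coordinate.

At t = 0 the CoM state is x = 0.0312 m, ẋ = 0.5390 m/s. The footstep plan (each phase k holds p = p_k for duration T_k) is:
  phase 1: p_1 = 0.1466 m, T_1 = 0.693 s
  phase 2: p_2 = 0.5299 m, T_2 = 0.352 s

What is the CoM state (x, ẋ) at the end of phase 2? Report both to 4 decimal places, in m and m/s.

phase 1: p=0.1466, T=0.693, ωT=2.556200, cosh=6.482175, sinh=6.404576; start (x,ẋ)=(0.031200, 0.539000) → end (x,ẋ)=(0.334431, 0.767692)
phase 2: p=0.5299, T=0.352, ωT=1.298387, cosh=1.968178, sinh=1.695206; start (x,ẋ)=(0.334431, 0.767692) → end (x,ẋ)=(0.497999, 0.288702)

x = 0.4980, ẋ = 0.2887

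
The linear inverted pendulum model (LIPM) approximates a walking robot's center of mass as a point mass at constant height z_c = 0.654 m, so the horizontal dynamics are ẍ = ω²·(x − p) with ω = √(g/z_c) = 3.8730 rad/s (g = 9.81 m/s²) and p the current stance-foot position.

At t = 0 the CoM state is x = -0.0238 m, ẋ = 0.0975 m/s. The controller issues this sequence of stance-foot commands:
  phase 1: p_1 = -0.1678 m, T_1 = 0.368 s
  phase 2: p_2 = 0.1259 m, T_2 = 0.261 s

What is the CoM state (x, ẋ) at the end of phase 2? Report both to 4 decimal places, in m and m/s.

phase 1: p=-0.1678, T=0.368, ωT=1.425264, cosh=2.199700, sinh=1.959255; start (x,ẋ)=(-0.023800, 0.097500) → end (x,ẋ)=(0.198280, 1.307171)
phase 2: p=0.1259, T=0.261, ωT=1.010853, cosh=1.555926, sinh=1.192018; start (x,ẋ)=(0.198280, 1.307171) → end (x,ẋ)=(0.640834, 2.368016)

x = 0.6408, ẋ = 2.3680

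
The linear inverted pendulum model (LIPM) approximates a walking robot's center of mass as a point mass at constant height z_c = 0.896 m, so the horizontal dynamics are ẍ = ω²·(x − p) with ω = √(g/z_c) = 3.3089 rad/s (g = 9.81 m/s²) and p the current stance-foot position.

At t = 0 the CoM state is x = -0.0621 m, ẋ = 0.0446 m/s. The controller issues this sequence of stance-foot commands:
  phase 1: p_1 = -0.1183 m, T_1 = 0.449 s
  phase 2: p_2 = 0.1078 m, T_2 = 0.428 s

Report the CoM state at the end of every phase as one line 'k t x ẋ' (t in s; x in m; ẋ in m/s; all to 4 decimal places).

phase 1: p=-0.1183, T=0.449, ωT=1.485696, cosh=2.322192, sinh=2.095848; start (x,ẋ)=(-0.062100, 0.044600) → end (x,ẋ)=(0.040457, 0.493314)
phase 2: p=0.1078, T=0.428, ωT=1.416209, cosh=2.182050, sinh=1.939418; start (x,ẋ)=(0.040457, 0.493314) → end (x,ẋ)=(0.249996, 0.644271)

1 0.4490 0.0405 0.4933
2 0.8770 0.2500 0.6443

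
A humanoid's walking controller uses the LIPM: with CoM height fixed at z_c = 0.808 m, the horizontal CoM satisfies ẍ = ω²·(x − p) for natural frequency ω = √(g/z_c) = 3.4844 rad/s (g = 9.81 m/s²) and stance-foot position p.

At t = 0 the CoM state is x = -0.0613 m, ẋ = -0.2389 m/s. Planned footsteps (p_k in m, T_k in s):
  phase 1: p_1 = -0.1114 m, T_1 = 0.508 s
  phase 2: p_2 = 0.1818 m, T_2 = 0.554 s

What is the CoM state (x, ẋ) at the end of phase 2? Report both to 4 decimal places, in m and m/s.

x = -1.2219, ẋ = -4.7531

phase 1: p=-0.1114, T=0.508, ωT=1.770075, cosh=3.020808, sinh=2.850487; start (x,ẋ)=(-0.061300, -0.238900) → end (x,ẋ)=(-0.155495, -0.224066)
phase 2: p=0.1818, T=0.554, ωT=1.930358, cosh=3.518535, sinh=3.373439; start (x,ẋ)=(-0.155495, -0.224066) → end (x,ẋ)=(-1.221914, -4.753085)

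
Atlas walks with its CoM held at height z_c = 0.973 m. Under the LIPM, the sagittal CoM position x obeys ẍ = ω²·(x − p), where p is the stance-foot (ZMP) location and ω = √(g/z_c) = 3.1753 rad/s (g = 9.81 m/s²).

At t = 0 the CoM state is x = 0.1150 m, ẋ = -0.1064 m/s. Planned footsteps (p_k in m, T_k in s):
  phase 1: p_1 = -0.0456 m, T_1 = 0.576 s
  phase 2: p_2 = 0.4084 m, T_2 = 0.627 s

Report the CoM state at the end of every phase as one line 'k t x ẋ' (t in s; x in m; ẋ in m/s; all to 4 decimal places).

phase 1: p=-0.0456, T=0.576, ωT=1.828973, cosh=3.194032, sinh=3.033454; start (x,ẋ)=(0.115000, -0.106400) → end (x,ẋ)=(0.365715, 1.207074)
phase 2: p=0.4084, T=0.627, ωT=1.990913, cosh=3.729394, sinh=3.592823; start (x,ẋ)=(0.365715, 1.207074) → end (x,ẋ)=(1.615003, 4.014689)

1 0.5760 0.3657 1.2071
2 1.2030 1.6150 4.0147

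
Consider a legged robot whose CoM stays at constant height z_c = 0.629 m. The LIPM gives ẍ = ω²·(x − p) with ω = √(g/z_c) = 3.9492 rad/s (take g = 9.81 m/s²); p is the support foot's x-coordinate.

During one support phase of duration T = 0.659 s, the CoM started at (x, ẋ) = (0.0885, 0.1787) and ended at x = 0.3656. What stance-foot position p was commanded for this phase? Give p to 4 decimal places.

ωT = 3.9492·0.659 = 2.602523; cosh(ωT) = 6.785917, sinh(ωT) = 6.711830
x(T) = p + (x₀−p)·cosh(ωT) + (ẋ₀/ω)·sinh(ωT) ⇒ p·(1 − cosh) = x(T) − x₀·cosh − (ẋ₀/ω)·sinh
numerator   = 0.3656 − (0.0885)·6.785917 − (0.1787/3.9492)·6.711830 = -0.538662
denominator = 1 − 6.785917 = -5.785917
p = -0.538662 / -5.785917 = 0.0931

p = 0.0931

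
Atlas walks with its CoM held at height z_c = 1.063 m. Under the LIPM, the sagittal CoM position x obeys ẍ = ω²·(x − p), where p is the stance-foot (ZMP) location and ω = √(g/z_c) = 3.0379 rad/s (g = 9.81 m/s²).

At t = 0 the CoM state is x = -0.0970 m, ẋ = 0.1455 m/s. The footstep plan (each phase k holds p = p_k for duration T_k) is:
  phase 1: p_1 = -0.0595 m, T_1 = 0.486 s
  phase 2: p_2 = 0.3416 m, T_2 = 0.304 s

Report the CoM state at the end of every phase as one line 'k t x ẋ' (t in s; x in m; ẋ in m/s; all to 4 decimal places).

1 0.4860 -0.0465 0.0987
2 0.7900 -0.1896 -1.1064

phase 1: p=-0.0595, T=0.486, ωT=1.476419, cosh=2.302849, sinh=2.074395; start (x,ẋ)=(-0.097000, 0.145500) → end (x,ẋ)=(-0.046504, 0.098747)
phase 2: p=0.3416, T=0.304, ωT=0.923522, cosh=1.457630, sinh=1.060512; start (x,ẋ)=(-0.046504, 0.098747) → end (x,ẋ)=(-0.189640, -1.106429)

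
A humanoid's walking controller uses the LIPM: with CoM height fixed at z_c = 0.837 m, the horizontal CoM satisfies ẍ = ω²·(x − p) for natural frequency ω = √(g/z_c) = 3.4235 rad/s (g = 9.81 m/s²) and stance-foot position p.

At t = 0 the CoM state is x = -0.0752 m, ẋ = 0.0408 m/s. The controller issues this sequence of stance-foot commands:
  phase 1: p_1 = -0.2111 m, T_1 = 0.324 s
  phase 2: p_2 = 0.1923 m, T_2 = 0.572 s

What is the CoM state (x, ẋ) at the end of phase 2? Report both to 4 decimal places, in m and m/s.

x = 0.3254, ẋ = 0.6308

phase 1: p=-0.2111, T=0.324, ωT=1.109214, cosh=1.680896, sinh=1.351078; start (x,ẋ)=(-0.075200, 0.040800) → end (x,ẋ)=(0.033435, 0.697175)
phase 2: p=0.1923, T=0.572, ωT=1.958242, cosh=3.613982, sinh=3.472876; start (x,ẋ)=(0.033435, 0.697175) → end (x,ẋ)=(0.325396, 0.630774)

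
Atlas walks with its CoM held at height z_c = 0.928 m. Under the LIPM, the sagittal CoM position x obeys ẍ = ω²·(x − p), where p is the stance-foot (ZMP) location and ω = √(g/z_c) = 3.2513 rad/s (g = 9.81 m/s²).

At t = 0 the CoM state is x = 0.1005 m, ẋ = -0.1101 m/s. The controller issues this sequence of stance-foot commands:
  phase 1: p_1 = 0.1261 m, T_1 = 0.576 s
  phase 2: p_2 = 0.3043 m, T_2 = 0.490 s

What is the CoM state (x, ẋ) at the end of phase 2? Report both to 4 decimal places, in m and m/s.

x = -1.1035, ẋ = -4.4604

phase 1: p=0.1261, T=0.576, ωT=1.872749, cosh=3.329928, sinh=3.176228; start (x,ẋ)=(0.100500, -0.110100) → end (x,ẋ)=(-0.066704, -0.630993)
phase 2: p=0.3043, T=0.490, ωT=1.593137, cosh=2.561222, sinh=2.357935; start (x,ẋ)=(-0.066704, -0.630993) → end (x,ẋ)=(-1.103537, -4.460360)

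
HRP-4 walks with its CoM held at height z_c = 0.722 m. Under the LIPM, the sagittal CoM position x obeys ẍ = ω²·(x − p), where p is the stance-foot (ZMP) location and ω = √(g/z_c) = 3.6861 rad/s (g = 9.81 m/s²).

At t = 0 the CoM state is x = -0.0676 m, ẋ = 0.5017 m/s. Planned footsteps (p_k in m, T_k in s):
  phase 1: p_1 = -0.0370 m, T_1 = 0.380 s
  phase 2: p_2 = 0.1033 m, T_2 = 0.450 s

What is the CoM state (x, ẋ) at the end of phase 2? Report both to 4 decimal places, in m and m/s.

x = 0.8420, ẋ = 2.8504

phase 1: p=-0.0370, T=0.380, ωT=1.400718, cosh=2.152266, sinh=1.905846; start (x,ẋ)=(-0.067600, 0.501700) → end (x,ẋ)=(0.156538, 0.864823)
phase 2: p=0.1033, T=0.450, ωT=1.658745, cosh=2.721546, sinh=2.531168; start (x,ẋ)=(0.156538, 0.864823) → end (x,ẋ)=(0.842044, 2.850369)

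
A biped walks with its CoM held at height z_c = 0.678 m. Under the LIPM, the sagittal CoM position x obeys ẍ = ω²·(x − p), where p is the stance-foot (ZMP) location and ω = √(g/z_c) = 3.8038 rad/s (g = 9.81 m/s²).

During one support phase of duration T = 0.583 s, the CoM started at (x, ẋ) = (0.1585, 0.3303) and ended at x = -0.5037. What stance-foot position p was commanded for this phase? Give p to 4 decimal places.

p = 0.4481

ωT = 3.8038·0.583 = 2.217615; cosh(ωT) = 4.647135, sinh(ωT) = 4.538266
x(T) = p + (x₀−p)·cosh(ωT) + (ẋ₀/ω)·sinh(ωT) ⇒ p·(1 − cosh) = x(T) − x₀·cosh − (ẋ₀/ω)·sinh
numerator   = -0.5037 − (0.1585)·4.647135 − (0.3303/3.8038)·4.538266 = -1.634348
denominator = 1 − 4.647135 = -3.647135
p = -1.634348 / -3.647135 = 0.4481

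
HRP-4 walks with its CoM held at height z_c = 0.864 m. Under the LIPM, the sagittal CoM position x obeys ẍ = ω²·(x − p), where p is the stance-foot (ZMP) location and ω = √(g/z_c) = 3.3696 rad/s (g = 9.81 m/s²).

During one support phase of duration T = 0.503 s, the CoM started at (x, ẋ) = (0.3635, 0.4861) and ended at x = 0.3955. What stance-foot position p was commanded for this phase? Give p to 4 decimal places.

ωT = 3.3696·0.503 = 1.694909; cosh(ωT) = 2.814883, sinh(ωT) = 2.631267
x(T) = p + (x₀−p)·cosh(ωT) + (ẋ₀/ω)·sinh(ωT) ⇒ p·(1 − cosh) = x(T) − x₀·cosh − (ẋ₀/ω)·sinh
numerator   = 0.3955 − (0.3635)·2.814883 − (0.4861/3.3696)·2.631267 = -1.007298
denominator = 1 − 2.814883 = -1.814883
p = -1.007298 / -1.814883 = 0.5550

p = 0.5550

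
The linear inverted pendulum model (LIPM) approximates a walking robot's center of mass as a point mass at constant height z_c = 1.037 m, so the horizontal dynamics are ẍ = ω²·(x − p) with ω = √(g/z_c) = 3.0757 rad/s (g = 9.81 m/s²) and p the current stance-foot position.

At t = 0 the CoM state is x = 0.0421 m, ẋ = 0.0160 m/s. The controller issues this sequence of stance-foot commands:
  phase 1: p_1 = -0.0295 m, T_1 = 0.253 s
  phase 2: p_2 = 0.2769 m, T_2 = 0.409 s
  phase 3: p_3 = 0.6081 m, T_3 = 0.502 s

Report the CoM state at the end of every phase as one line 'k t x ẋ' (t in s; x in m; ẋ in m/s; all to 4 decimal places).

phase 1: p=-0.0295, T=0.253, ωT=0.778152, cosh=1.318349, sinh=0.859095; start (x,ẋ)=(0.042100, 0.016000) → end (x,ẋ)=(0.069363, 0.210284)
phase 2: p=0.2769, T=0.409, ωT=1.257961, cosh=1.901237, sinh=1.617004; start (x,ẋ)=(0.069363, 0.210284) → end (x,ẋ)=(-0.007124, -0.632370)
phase 3: p=0.6081, T=0.502, ωT=1.544001, cosh=2.448409, sinh=2.234884; start (x,ẋ)=(-0.007124, -0.632370) → end (x,ẋ)=(-1.357716, -5.777245)

1 0.2530 0.0694 0.2103
2 0.6620 -0.0071 -0.6324
3 1.1640 -1.3577 -5.7772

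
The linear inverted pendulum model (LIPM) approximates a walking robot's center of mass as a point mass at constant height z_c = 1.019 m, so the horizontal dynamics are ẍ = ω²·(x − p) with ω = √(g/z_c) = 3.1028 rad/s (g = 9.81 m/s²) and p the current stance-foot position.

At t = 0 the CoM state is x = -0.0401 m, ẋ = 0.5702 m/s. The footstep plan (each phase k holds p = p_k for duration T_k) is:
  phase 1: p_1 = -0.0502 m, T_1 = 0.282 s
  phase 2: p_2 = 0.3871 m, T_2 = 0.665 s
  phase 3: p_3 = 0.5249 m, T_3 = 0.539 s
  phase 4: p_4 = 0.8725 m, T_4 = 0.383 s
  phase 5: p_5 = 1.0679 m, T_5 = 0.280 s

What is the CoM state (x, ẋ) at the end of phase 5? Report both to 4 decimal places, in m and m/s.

phase 1: p=-0.0502, T=0.282, ωT=0.874990, cosh=1.407858, sinh=0.990992; start (x,ẋ)=(-0.040100, 0.570200) → end (x,ẋ)=(0.146133, 0.833817)
phase 2: p=0.3871, T=0.665, ωT=2.063362, cosh=3.999709, sinh=3.872683; start (x,ẋ)=(0.146133, 0.833817) → end (x,ẋ)=(0.464012, 0.439532)
phase 3: p=0.5249, T=0.539, ωT=1.672409, cosh=2.756388, sinh=2.568594; start (x,ẋ)=(0.464012, 0.439532) → end (x,ẋ)=(0.720927, 0.726252)
phase 4: p=0.8725, T=0.383, ωT=1.188372, cosh=1.793226, sinh=1.488509; start (x,ẋ)=(0.720927, 0.726252) → end (x,ẋ)=(0.949101, 0.602287)
phase 5: p=1.0679, T=0.280, ωT=0.868784, cosh=1.401736, sinh=0.982274; start (x,ẋ)=(0.949101, 0.602287) → end (x,ẋ)=(1.092045, 0.482170)

x = 1.0920, ẋ = 0.4822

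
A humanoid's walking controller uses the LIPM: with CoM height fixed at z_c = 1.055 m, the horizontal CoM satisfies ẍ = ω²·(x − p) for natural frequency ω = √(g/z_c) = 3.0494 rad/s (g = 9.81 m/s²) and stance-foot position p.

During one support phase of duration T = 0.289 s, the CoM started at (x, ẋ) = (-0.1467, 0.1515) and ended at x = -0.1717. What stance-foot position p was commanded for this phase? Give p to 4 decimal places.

ωT = 3.0494·0.289 = 0.881277; cosh(ωT) = 1.414117, sinh(ωT) = 0.999863
x(T) = p + (x₀−p)·cosh(ωT) + (ẋ₀/ω)·sinh(ωT) ⇒ p·(1 − cosh) = x(T) − x₀·cosh − (ẋ₀/ω)·sinh
numerator   = -0.1717 − (-0.1467)·1.414117 − (0.1515/3.0494)·0.999863 = -0.013924
denominator = 1 − 1.414117 = -0.414117
p = -0.013924 / -0.414117 = 0.0336

p = 0.0336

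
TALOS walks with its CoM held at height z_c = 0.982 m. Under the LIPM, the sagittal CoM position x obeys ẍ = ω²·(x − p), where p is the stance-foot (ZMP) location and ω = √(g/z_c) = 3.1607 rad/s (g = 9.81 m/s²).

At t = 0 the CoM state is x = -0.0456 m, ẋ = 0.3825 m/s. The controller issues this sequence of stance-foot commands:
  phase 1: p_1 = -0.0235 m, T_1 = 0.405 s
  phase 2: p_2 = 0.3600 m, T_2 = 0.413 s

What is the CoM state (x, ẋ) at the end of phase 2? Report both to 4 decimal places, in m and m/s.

x = 0.2515, ẋ = 0.0198

phase 1: p=-0.0235, T=0.405, ωT=1.280083, cosh=1.937477, sinh=1.659463; start (x,ẋ)=(-0.045600, 0.382500) → end (x,ẋ)=(0.134506, 0.625169)
phase 2: p=0.3600, T=0.413, ωT=1.305369, cosh=1.980061, sinh=1.708989; start (x,ẋ)=(0.134506, 0.625169) → end (x,ẋ)=(0.251536, 0.019843)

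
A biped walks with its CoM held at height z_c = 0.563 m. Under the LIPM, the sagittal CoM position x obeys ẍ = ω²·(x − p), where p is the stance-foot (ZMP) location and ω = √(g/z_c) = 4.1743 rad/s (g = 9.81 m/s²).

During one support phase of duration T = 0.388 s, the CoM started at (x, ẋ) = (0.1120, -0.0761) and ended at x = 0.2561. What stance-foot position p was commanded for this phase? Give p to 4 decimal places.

ωT = 4.1743·0.388 = 1.619628; cosh(ωT) = 2.624593, sinh(ωT) = 2.426620
x(T) = p + (x₀−p)·cosh(ωT) + (ẋ₀/ω)·sinh(ωT) ⇒ p·(1 − cosh) = x(T) − x₀·cosh − (ẋ₀/ω)·sinh
numerator   = 0.2561 − (0.1120)·2.624593 − (-0.0761/4.1743)·2.426620 = 0.006384
denominator = 1 − 2.624593 = -1.624593
p = 0.006384 / -1.624593 = -0.0039

p = -0.0039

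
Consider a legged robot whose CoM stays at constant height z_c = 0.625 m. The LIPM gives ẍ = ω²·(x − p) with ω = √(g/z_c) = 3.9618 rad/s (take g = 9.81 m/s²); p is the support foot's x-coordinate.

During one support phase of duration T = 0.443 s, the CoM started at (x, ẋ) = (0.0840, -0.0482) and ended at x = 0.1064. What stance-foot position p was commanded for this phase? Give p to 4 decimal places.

p = 0.0554

ωT = 3.9618·0.443 = 1.755077; cosh(ωT) = 2.978395, sinh(ωT) = 2.805501
x(T) = p + (x₀−p)·cosh(ωT) + (ẋ₀/ω)·sinh(ωT) ⇒ p·(1 − cosh) = x(T) − x₀·cosh − (ẋ₀/ω)·sinh
numerator   = 0.1064 − (0.0840)·2.978395 − (-0.0482/3.9618)·2.805501 = -0.109653
denominator = 1 − 2.978395 = -1.978395
p = -0.109653 / -1.978395 = 0.0554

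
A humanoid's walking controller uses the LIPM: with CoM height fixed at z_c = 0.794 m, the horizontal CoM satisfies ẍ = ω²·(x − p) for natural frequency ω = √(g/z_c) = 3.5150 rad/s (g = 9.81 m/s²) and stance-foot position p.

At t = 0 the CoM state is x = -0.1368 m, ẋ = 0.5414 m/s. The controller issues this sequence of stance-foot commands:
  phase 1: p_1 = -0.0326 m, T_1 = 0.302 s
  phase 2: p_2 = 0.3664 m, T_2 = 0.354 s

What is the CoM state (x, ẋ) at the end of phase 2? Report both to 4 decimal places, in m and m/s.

x = -0.1464, ẋ = -1.3079

phase 1: p=-0.0326, T=0.302, ωT=1.061530, cosh=1.618358, sinh=1.272432; start (x,ẋ)=(-0.136800, 0.541400) → end (x,ẋ)=(-0.005246, 0.410134)
phase 2: p=0.3664, T=0.354, ωT=1.244310, cosh=1.879339, sinh=1.591200; start (x,ẋ)=(-0.005246, 0.410134) → end (x,ẋ)=(-0.146386, -1.307858)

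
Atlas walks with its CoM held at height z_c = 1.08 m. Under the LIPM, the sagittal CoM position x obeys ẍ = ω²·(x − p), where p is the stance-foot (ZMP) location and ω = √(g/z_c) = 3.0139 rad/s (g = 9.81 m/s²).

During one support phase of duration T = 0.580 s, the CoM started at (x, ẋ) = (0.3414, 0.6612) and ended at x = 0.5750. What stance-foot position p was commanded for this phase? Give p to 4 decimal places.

ωT = 3.0139·0.580 = 1.748062; cosh(ωT) = 2.958786, sinh(ωT) = 2.784675
x(T) = p + (x₀−p)·cosh(ωT) + (ẋ₀/ω)·sinh(ωT) ⇒ p·(1 − cosh) = x(T) − x₀·cosh − (ẋ₀/ω)·sinh
numerator   = 0.5750 − (0.3414)·2.958786 − (0.6612/3.0139)·2.784675 = -1.046041
denominator = 1 − 2.958786 = -1.958786
p = -1.046041 / -1.958786 = 0.5340

p = 0.5340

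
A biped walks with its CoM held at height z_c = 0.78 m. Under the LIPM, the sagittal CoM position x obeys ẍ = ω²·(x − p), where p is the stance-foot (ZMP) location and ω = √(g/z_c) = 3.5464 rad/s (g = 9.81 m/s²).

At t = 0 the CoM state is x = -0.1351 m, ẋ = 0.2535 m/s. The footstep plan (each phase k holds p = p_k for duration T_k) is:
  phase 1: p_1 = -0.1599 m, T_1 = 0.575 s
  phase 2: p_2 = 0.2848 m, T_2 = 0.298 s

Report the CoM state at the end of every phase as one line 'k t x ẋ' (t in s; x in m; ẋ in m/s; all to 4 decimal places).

phase 1: p=-0.1599, T=0.575, ωT=2.039180, cosh=3.907220, sinh=3.777085; start (x,ẋ)=(-0.135100, 0.253500) → end (x,ẋ)=(0.206989, 1.322678)
phase 2: p=0.2848, T=0.298, ωT=1.056827, cosh=1.612392, sinh=1.264835; start (x,ẋ)=(0.206989, 1.322678) → end (x,ẋ)=(0.631075, 1.783644)

1 0.5750 0.2070 1.3227
2 0.8730 0.6311 1.7836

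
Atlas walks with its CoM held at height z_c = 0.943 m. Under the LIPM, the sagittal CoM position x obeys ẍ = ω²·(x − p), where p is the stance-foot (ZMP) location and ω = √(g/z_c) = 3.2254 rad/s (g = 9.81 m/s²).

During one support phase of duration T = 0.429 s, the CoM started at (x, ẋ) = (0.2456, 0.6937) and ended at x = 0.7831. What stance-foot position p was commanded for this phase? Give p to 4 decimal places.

p = 0.1247

ωT = 3.2254·0.429 = 1.383697; cosh(ωT) = 2.120136, sinh(ωT) = 1.869486
x(T) = p + (x₀−p)·cosh(ωT) + (ẋ₀/ω)·sinh(ωT) ⇒ p·(1 − cosh) = x(T) − x₀·cosh − (ẋ₀/ω)·sinh
numerator   = 0.7831 − (0.2456)·2.120136 − (0.6937/3.2254)·1.869486 = -0.139684
denominator = 1 − 2.120136 = -1.120136
p = -0.139684 / -1.120136 = 0.1247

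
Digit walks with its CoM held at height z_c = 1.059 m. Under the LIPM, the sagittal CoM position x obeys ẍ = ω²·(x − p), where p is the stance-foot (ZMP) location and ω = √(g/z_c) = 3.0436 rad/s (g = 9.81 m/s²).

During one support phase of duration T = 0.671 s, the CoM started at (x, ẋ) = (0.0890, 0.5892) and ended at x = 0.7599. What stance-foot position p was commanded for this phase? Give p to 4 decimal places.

ωT = 3.0436·0.671 = 2.042256; cosh(ωT) = 3.918856, sinh(ωT) = 3.789120
x(T) = p + (x₀−p)·cosh(ωT) + (ẋ₀/ω)·sinh(ωT) ⇒ p·(1 − cosh) = x(T) − x₀·cosh − (ẋ₀/ω)·sinh
numerator   = 0.7599 − (0.0890)·3.918856 − (0.5892/3.0436)·3.789120 = -0.322401
denominator = 1 − 3.918856 = -2.918856
p = -0.322401 / -2.918856 = 0.1105

p = 0.1105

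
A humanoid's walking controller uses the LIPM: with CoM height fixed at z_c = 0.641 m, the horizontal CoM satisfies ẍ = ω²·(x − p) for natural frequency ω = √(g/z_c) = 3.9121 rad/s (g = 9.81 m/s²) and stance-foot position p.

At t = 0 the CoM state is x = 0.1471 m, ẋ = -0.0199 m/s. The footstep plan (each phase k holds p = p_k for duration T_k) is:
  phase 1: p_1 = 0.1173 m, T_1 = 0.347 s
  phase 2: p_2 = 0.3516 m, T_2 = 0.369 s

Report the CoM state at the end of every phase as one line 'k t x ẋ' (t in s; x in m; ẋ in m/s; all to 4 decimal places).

1 0.3470 0.1698 0.1703
2 0.7160 0.0322 -1.0414

phase 1: p=0.1173, T=0.347, ωT=1.357499, cosh=2.071882, sinh=1.814578; start (x,ẋ)=(0.147100, -0.019900) → end (x,ẋ)=(0.169812, 0.170314)
phase 2: p=0.3516, T=0.369, ωT=1.443565, cosh=2.235927, sinh=1.999842; start (x,ẋ)=(0.169812, 0.170314) → end (x,ẋ)=(0.032198, -1.041426)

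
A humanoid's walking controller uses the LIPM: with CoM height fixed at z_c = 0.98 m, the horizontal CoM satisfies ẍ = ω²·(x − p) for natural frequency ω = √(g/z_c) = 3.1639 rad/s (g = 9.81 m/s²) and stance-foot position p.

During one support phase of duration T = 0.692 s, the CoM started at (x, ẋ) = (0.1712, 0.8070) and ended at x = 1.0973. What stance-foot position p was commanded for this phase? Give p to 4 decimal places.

p = 0.2276

ωT = 3.1639·0.692 = 2.189419; cosh(ωT) = 4.521002, sinh(ωT) = 4.409020
x(T) = p + (x₀−p)·cosh(ωT) + (ẋ₀/ω)·sinh(ωT) ⇒ p·(1 − cosh) = x(T) − x₀·cosh − (ẋ₀/ω)·sinh
numerator   = 1.0973 − (0.1712)·4.521002 − (0.8070/3.1639)·4.409020 = -0.801282
denominator = 1 − 4.521002 = -3.521002
p = -0.801282 / -3.521002 = 0.2276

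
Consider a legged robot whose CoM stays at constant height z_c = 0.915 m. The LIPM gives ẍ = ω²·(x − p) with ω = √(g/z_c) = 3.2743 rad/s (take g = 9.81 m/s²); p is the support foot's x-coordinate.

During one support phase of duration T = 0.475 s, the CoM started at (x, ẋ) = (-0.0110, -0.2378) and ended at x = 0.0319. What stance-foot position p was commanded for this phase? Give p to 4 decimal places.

ωT = 3.2743·0.475 = 1.555292; cosh(ωT) = 2.473800, sinh(ωT) = 2.262672
x(T) = p + (x₀−p)·cosh(ωT) + (ẋ₀/ω)·sinh(ωT) ⇒ p·(1 − cosh) = x(T) − x₀·cosh − (ẋ₀/ω)·sinh
numerator   = 0.0319 − (-0.0110)·2.473800 − (-0.2378/3.2743)·2.262672 = 0.223441
denominator = 1 − 2.473800 = -1.473800
p = 0.223441 / -1.473800 = -0.1516

p = -0.1516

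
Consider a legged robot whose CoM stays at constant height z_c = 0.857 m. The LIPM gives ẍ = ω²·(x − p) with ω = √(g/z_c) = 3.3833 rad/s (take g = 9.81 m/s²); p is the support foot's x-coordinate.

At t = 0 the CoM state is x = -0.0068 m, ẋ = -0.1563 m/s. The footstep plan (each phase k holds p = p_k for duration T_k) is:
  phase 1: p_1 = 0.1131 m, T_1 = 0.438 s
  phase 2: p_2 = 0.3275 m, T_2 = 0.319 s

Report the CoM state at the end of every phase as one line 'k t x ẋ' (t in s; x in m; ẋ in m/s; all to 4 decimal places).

1 0.4380 -0.2608 -1.2083
2 0.7570 -1.1028 -4.5732

phase 1: p=0.1131, T=0.438, ωT=1.481885, cosh=2.314222, sinh=2.087014; start (x,ẋ)=(-0.006800, -0.156300) → end (x,ẋ)=(-0.260790, -1.208326)
phase 2: p=0.3275, T=0.319, ωT=1.079273, cosh=1.641191, sinh=1.301348; start (x,ẋ)=(-0.260790, -1.208326) → end (x,ẋ)=(-1.102765, -4.573247)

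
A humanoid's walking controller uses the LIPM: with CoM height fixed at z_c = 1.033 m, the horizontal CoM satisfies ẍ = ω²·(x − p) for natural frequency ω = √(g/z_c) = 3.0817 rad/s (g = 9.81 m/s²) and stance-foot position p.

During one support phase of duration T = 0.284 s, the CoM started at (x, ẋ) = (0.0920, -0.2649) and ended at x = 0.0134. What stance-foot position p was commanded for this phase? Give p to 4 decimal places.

p = 0.0758

ωT = 3.0817·0.284 = 0.875203; cosh(ωT) = 1.408070, sinh(ωT) = 0.991292
x(T) = p + (x₀−p)·cosh(ωT) + (ẋ₀/ω)·sinh(ωT) ⇒ p·(1 − cosh) = x(T) − x₀·cosh − (ẋ₀/ω)·sinh
numerator   = 0.0134 − (0.0920)·1.408070 − (-0.2649/3.0817)·0.991292 = -0.030932
denominator = 1 − 1.408070 = -0.408070
p = -0.030932 / -0.408070 = 0.0758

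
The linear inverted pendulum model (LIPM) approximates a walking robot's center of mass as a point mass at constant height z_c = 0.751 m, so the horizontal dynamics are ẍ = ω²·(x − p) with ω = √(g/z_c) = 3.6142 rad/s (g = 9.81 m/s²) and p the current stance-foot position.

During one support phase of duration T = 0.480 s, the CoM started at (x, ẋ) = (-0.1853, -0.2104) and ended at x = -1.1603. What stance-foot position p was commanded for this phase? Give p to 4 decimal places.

p = 0.2388

ωT = 3.6142·0.480 = 1.734816; cosh(ωT) = 2.922159, sinh(ωT) = 2.745726
x(T) = p + (x₀−p)·cosh(ωT) + (ẋ₀/ω)·sinh(ωT) ⇒ p·(1 − cosh) = x(T) − x₀·cosh − (ẋ₀/ω)·sinh
numerator   = -1.1603 − (-0.1853)·2.922159 − (-0.2104/3.6142)·2.745726 = -0.458982
denominator = 1 − 2.922159 = -1.922159
p = -0.458982 / -1.922159 = 0.2388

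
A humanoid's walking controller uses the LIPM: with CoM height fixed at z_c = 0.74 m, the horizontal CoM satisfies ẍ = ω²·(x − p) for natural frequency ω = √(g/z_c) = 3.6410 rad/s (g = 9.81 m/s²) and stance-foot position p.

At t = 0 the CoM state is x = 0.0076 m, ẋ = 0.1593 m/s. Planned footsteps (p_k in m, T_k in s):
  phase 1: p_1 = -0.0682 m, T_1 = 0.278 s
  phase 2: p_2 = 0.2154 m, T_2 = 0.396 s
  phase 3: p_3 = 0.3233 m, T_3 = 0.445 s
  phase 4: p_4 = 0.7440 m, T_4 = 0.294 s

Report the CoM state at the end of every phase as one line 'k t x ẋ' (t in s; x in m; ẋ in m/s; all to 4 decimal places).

1 0.2780 0.1021 0.5777
2 0.6740 0.2792 0.4663
3 1.1190 0.5183 0.8342
4 1.4130 0.6711 0.3022

phase 1: p=-0.0682, T=0.278, ωT=1.012198, cosh=1.557531, sinh=1.194112; start (x,ẋ)=(0.007600, 0.159300) → end (x,ẋ)=(0.102105, 0.577675)
phase 2: p=0.2154, T=0.396, ωT=1.441836, cosh=2.232473, sinh=1.995979; start (x,ẋ)=(0.102105, 0.577675) → end (x,ẋ)=(0.279151, 0.466290)
phase 3: p=0.3233, T=0.445, ωT=1.620245, cosh=2.626089, sinh=2.428239; start (x,ẋ)=(0.279151, 0.466290) → end (x,ẋ)=(0.518338, 0.834191)
phase 4: p=0.7440, T=0.294, ωT=1.070454, cosh=1.629778, sinh=1.286925; start (x,ẋ)=(0.518338, 0.834191) → end (x,ẋ)=(0.671068, 0.302160)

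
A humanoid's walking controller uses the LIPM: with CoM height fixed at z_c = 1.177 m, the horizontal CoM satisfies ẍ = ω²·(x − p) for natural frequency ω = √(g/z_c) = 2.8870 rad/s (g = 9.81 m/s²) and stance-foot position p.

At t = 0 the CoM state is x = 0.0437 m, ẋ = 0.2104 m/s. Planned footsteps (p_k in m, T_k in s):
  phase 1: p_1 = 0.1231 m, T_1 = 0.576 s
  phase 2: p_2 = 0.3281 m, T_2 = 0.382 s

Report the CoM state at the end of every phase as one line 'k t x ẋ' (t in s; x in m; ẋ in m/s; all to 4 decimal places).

phase 1: p=0.1231, T=0.576, ωT=1.662912, cosh=2.732117, sinh=2.542531; start (x,ẋ)=(0.043700, 0.210400) → end (x,ẋ)=(0.091466, -0.007981)
phase 2: p=0.3281, T=0.382, ωT=1.102834, cosh=1.672310, sinh=1.340381; start (x,ẋ)=(0.091466, -0.007981) → end (x,ẋ)=(-0.071332, -0.929047)

1 0.5760 0.0915 -0.0080
2 0.9580 -0.0713 -0.9290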